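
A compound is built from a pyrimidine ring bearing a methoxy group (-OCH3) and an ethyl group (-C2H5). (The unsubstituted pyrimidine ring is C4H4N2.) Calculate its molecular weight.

138.17 g/mol

Atom tally by fragment:
  pyrimidine ring core → C:4 H:4 N:2
  (− 2 ring H displaced by substituents)
  + OCH3 → C:1 H:3 O:1
  + C2H5 → C:2 H:5
Element totals:
  C: 7
  H: 10
  N: 2
  O: 1
Molecular formula: C7H10N2O.
  M = 7(12.011) + 10(1.008) + 2(14.007) + 15.999
    = 84.077 + 10.080 + 28.014 + 15.999 = 138.170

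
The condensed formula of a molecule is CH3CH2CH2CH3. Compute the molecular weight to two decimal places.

58.12 g/mol

Element totals:
  C: 4
  H: 10
Molecular formula: C4H10.
  M = 4(12.011) + 10(1.008)
    = 48.044 + 10.080 = 58.124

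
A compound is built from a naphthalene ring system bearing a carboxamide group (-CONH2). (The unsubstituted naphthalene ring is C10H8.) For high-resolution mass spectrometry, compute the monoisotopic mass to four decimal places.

Atom tally by fragment:
  naphthalene ring system core → C:10 H:8
  (− 1 ring H displaced by substituents)
  + CONH2 → C:1 H:2 O:1 N:1
Element totals:
  C: 11
  H: 9
  N: 1
  O: 1
Molecular formula: C11H9NO.
  M = 11(12.0) + 9(1.007825) + 14.003074 + 15.994915
    = 132.000000 + 9.070425 + 14.003074 + 15.994915 = 171.068414

171.0684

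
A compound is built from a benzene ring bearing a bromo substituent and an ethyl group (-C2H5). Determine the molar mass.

Atom tally by fragment:
  benzene ring core → C:6 H:6
  (− 2 ring H displaced by substituents)
  + Br → Br:1
  + C2H5 → C:2 H:5
Element totals:
  C: 8
  H: 9
  Br: 1
Molecular formula: C8H9Br.
  M = 8(12.011) + 9(1.008) + 79.904
    = 96.088 + 9.072 + 79.904 = 185.064

185.06 g/mol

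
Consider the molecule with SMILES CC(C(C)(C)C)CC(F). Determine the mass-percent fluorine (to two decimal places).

14.37%

Atom tally by fragment:
  CH3 → C:1 H:3
  CH(C(CH3)3) → C:5 H:10
  CH2 → C:1 H:2
  CH2F → C:1 H:2 F:1
Element totals:
  C: 8
  H: 17
  F: 1
Molecular formula: C8H17F.
Molar mass = 132.222 g/mol.
Mass from F: 1 × 18.998 = 18.998 g/mol.
%F = 18.998 / 132.222 × 100 = 14.37%.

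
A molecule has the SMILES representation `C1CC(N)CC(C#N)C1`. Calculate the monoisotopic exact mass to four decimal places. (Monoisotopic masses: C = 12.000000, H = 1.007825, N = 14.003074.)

Atom tally by fragment:
  cyclohexane ring core → C:6 H:12
  (− 2 ring H displaced by substituents)
  + NH2 → N:1 H:2
  + CN → C:1 N:1
Element totals:
  C: 7
  H: 12
  N: 2
Molecular formula: C7H12N2.
  M = 7(12.0) + 12(1.007825) + 2(14.003074)
    = 84.000000 + 12.093900 + 28.006148 = 124.100048

124.1000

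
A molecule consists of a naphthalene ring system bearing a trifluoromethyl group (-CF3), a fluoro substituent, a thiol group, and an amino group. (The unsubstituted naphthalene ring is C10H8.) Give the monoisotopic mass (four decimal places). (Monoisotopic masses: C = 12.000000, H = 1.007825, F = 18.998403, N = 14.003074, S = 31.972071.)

261.0235

Atom tally by fragment:
  naphthalene ring system core → C:10 H:8
  (− 4 ring H displaced by substituents)
  + CF3 → C:1 F:3
  + F → F:1
  + SH → S:1 H:1
  + NH2 → N:1 H:2
Element totals:
  C: 11
  H: 7
  F: 4
  N: 1
  S: 1
Molecular formula: C11H7F4NS.
  M = 11(12.0) + 7(1.007825) + 4(18.998403) + 14.003074 + 31.972071
    = 132.000000 + 7.054775 + 75.993612 + 14.003074 + 31.972071 = 261.023532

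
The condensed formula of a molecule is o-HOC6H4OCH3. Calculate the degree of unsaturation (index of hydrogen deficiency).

4

Atom tally by fragment:
  benzene ring core → C:6 H:6
  (− 2 ring H displaced by substituents)
  + OH → O:1 H:1
  + OCH3 → C:1 H:3 O:1
Element totals:
  C: 7
  H: 8
  O: 2
Molecular formula: C7H8O2.
DoU = (2C + 2 + N − H − X) / 2 = (2·7 + 2 + 0 − 8 − 0) / 2 = 4.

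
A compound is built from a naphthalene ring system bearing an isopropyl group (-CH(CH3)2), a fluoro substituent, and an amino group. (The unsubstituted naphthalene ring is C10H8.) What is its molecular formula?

Atom tally by fragment:
  naphthalene ring system core → C:10 H:8
  (− 3 ring H displaced by substituents)
  + CH(CH3)2 → C:3 H:7
  + F → F:1
  + NH2 → N:1 H:2
Element totals:
  C: 13
  H: 14
  F: 1
  N: 1

C13H14FN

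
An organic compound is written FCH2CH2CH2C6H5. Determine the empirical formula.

Element totals:
  C: 9
  H: 11
  F: 1
Molecular formula: C9H11F.
gcd of subscripts (9, 1, 11) = 1, so the empirical formula equals the molecular formula.

C9H11F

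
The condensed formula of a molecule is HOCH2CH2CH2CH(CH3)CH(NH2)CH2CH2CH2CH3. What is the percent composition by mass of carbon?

69.31%

Element totals:
  C: 10
  H: 23
  N: 1
  O: 1
Molecular formula: C10H23NO.
Molar mass = 173.300 g/mol.
Mass from C: 10 × 12.011 = 120.110 g/mol.
%C = 120.110 / 173.300 × 100 = 69.31%.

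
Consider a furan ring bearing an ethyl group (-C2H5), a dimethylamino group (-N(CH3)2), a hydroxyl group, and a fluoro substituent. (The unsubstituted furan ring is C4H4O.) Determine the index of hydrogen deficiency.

3

Atom tally by fragment:
  furan ring core → C:4 H:4 O:1
  (− 4 ring H displaced by substituents)
  + C2H5 → C:2 H:5
  + N(CH3)2 → N:1 C:2 H:6
  + OH → O:1 H:1
  + F → F:1
Element totals:
  C: 8
  H: 12
  F: 1
  N: 1
  O: 2
Molecular formula: C8H12FNO2.
DoU = (2C + 2 + N − H − X) / 2 = (2·8 + 2 + 1 − 12 − 1) / 2 = 3.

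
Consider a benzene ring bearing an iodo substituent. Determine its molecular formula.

Atom tally by fragment:
  benzene ring core → C:6 H:6
  (− 1 ring H displaced by substituents)
  + I → I:1
Element totals:
  C: 6
  H: 5
  I: 1

C6H5I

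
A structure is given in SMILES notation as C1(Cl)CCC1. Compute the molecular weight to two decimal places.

Atom tally by fragment:
  cyclobutane ring core → C:4 H:8
  (− 1 ring H displaced by substituents)
  + Cl → Cl:1
Element totals:
  C: 4
  H: 7
  Cl: 1
Molecular formula: C4H7Cl.
  M = 4(12.011) + 7(1.008) + 35.45
    = 48.044 + 7.056 + 35.450 = 90.550

90.55 g/mol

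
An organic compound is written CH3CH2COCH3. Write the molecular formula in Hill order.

Element totals:
  C: 4
  H: 8
  O: 1

C4H8O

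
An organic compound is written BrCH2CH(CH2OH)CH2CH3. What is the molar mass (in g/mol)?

167.05 g/mol

Element totals:
  C: 5
  H: 11
  Br: 1
  O: 1
Molecular formula: C5H11BrO.
  M = 5(12.011) + 11(1.008) + 79.904 + 15.999
    = 60.055 + 11.088 + 79.904 + 15.999 = 167.046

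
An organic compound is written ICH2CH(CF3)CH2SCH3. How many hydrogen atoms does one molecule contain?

8

Atom tally by fragment:
  ICH2 → C:1 H:2 I:1
  CH(CF3) → C:2 H:1 F:3
  CH2SCH3 → C:2 H:5 S:1
Element totals:
  C: 5
  H: 8
  F: 3
  I: 1
  S: 1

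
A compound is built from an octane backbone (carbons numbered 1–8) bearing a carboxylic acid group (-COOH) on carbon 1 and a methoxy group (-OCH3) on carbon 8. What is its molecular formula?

Atom tally by fragment:
  HOOCCH2 → C:2 H:3 O:2
  CH2 → C:1 H:2
  CH2 → C:1 H:2
  CH2 → C:1 H:2
  CH2 → C:1 H:2
  CH2 → C:1 H:2
  CH2 → C:1 H:2
  CH2OCH3 → C:2 H:5 O:1
Element totals:
  C: 10
  H: 20
  O: 3

C10H20O3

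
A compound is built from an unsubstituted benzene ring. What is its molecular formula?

Atom tally by fragment:
  benzene ring core → C:6 H:6
Element totals:
  C: 6
  H: 6

C6H6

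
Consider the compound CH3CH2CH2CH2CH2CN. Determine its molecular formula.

Atom tally by fragment:
  CH3 → C:1 H:3
  CH2 → C:1 H:2
  CH2 → C:1 H:2
  CH2 → C:1 H:2
  CH2CN → C:2 H:2 N:1
Element totals:
  C: 6
  H: 11
  N: 1

C6H11N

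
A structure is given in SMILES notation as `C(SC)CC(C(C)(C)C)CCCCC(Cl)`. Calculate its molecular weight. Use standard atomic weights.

Atom tally by fragment:
  CH3SCH2 → C:2 H:5 S:1
  CH2 → C:1 H:2
  CH(C(CH3)3) → C:5 H:10
  CH2 → C:1 H:2
  CH2 → C:1 H:2
  CH2 → C:1 H:2
  CH2 → C:1 H:2
  CH2Cl → C:1 H:2 Cl:1
Element totals:
  C: 13
  H: 27
  Cl: 1
  S: 1
Molecular formula: C13H27ClS.
  M = 13(12.011) + 27(1.008) + 35.45 + 32.06
    = 156.143 + 27.216 + 35.450 + 32.060 = 250.869

250.87 g/mol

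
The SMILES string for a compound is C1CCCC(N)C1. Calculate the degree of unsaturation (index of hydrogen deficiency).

1

Atom tally by fragment:
  cyclohexane ring core → C:6 H:12
  (− 1 ring H displaced by substituents)
  + NH2 → N:1 H:2
Element totals:
  C: 6
  H: 13
  N: 1
Molecular formula: C6H13N.
DoU = (2C + 2 + N − H − X) / 2 = (2·6 + 2 + 1 − 13 − 0) / 2 = 1.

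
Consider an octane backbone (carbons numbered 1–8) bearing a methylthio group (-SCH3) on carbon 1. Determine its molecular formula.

Atom tally by fragment:
  CH3SCH2 → C:2 H:5 S:1
  CH2 → C:1 H:2
  CH2 → C:1 H:2
  CH2 → C:1 H:2
  CH2 → C:1 H:2
  CH2 → C:1 H:2
  CH2 → C:1 H:2
  CH3 → C:1 H:3
Element totals:
  C: 9
  H: 20
  S: 1

C9H20S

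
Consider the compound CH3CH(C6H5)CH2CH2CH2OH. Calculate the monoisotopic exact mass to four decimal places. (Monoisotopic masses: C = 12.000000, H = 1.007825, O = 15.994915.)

164.1201

Atom tally by fragment:
  CH3 → C:1 H:3
  CH(C6H5) → C:7 H:6
  CH2 → C:1 H:2
  CH2CH2OH → C:2 H:5 O:1
Element totals:
  C: 11
  H: 16
  O: 1
Molecular formula: C11H16O.
  M = 11(12.0) + 16(1.007825) + 15.994915
    = 132.000000 + 16.125200 + 15.994915 = 164.120115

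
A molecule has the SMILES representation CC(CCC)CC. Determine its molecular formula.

C7H16

Atom tally by fragment:
  CH3 → C:1 H:3
  CH(CH2CH2CH3) → C:4 H:8
  CH2 → C:1 H:2
  CH3 → C:1 H:3
Element totals:
  C: 7
  H: 16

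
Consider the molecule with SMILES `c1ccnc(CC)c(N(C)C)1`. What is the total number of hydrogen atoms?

Atom tally by fragment:
  pyridine ring core → C:5 H:5 N:1
  (− 2 ring H displaced by substituents)
  + C2H5 → C:2 H:5
  + N(CH3)2 → N:1 C:2 H:6
Element totals:
  C: 9
  H: 14
  N: 2

14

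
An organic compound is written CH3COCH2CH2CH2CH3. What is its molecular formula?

C6H12O

Atom tally by fragment:
  CH3COCH2 → C:3 H:5 O:1
  CH2 → C:1 H:2
  CH2 → C:1 H:2
  CH3 → C:1 H:3
Element totals:
  C: 6
  H: 12
  O: 1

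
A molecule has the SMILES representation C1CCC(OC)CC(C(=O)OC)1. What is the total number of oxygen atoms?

Atom tally by fragment:
  cyclohexane ring core → C:6 H:12
  (− 2 ring H displaced by substituents)
  + OCH3 → C:1 H:3 O:1
  + COOCH3 → C:2 H:3 O:2
Element totals:
  C: 9
  H: 16
  O: 3

3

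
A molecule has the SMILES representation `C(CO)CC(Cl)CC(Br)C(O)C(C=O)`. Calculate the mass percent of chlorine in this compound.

12.33%

Atom tally by fragment:
  HOCH2CH2 → C:2 H:5 O:1
  CH2 → C:1 H:2
  CH(Cl) → C:1 H:1 Cl:1
  CH2 → C:1 H:2
  CH(Br) → C:1 H:1 Br:1
  CH(OH) → C:1 H:2 O:1
  CH2CHO → C:2 H:3 O:1
Element totals:
  C: 9
  H: 16
  Br: 1
  Cl: 1
  O: 3
Molecular formula: C9H16BrClO3.
Molar mass = 287.578 g/mol.
Mass from Cl: 1 × 35.45 = 35.450 g/mol.
%Cl = 35.450 / 287.578 × 100 = 12.33%.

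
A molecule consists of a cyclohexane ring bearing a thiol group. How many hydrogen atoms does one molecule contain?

Atom tally by fragment:
  cyclohexane ring core → C:6 H:12
  (− 1 ring H displaced by substituents)
  + SH → S:1 H:1
Element totals:
  C: 6
  H: 12
  S: 1

12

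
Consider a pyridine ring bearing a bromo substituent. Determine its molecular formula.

C5H4BrN

Atom tally by fragment:
  pyridine ring core → C:5 H:5 N:1
  (− 1 ring H displaced by substituents)
  + Br → Br:1
Element totals:
  C: 5
  H: 4
  Br: 1
  N: 1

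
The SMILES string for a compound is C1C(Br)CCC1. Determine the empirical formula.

Atom tally by fragment:
  cyclopentane ring core → C:5 H:10
  (− 1 ring H displaced by substituents)
  + Br → Br:1
Element totals:
  C: 5
  H: 9
  Br: 1
Molecular formula: C5H9Br.
gcd of subscripts (1, 5, 9) = 1, so the empirical formula equals the molecular formula.

C5H9Br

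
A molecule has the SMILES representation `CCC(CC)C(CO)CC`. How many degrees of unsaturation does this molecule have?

Atom tally by fragment:
  CH3 → C:1 H:3
  CH2 → C:1 H:2
  CH(C2H5) → C:3 H:6
  CH(CH2OH) → C:2 H:4 O:1
  CH2 → C:1 H:2
  CH3 → C:1 H:3
Element totals:
  C: 9
  H: 20
  O: 1
Molecular formula: C9H20O.
DoU = (2C + 2 + N − H − X) / 2 = (2·9 + 2 + 0 − 20 − 0) / 2 = 0.

0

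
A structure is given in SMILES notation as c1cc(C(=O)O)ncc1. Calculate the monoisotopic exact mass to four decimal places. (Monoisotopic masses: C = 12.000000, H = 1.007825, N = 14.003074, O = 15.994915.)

123.0320

Atom tally by fragment:
  pyridine ring core → C:5 H:5 N:1
  (− 1 ring H displaced by substituents)
  + COOH → C:1 H:1 O:2
Element totals:
  C: 6
  H: 5
  N: 1
  O: 2
Molecular formula: C6H5NO2.
  M = 6(12.0) + 5(1.007825) + 14.003074 + 2(15.994915)
    = 72.000000 + 5.039125 + 14.003074 + 31.989830 = 123.032029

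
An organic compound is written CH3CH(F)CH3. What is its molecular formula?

C3H7F

Atom tally by fragment:
  CH3 → C:1 H:3
  CH(F) → C:1 H:1 F:1
  CH3 → C:1 H:3
Element totals:
  C: 3
  H: 7
  F: 1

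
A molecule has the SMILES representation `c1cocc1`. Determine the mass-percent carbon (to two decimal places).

70.58%

Atom tally by fragment:
  furan ring core → C:4 H:4 O:1
Element totals:
  C: 4
  H: 4
  O: 1
Molecular formula: C4H4O.
Molar mass = 68.075 g/mol.
Mass from C: 4 × 12.011 = 48.044 g/mol.
%C = 48.044 / 68.075 × 100 = 70.58%.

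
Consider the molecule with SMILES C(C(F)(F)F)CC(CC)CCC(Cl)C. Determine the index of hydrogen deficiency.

Atom tally by fragment:
  F3CCH2 → C:2 H:2 F:3
  CH2 → C:1 H:2
  CH(C2H5) → C:3 H:6
  CH2 → C:1 H:2
  CH2 → C:1 H:2
  CH(Cl) → C:1 H:1 Cl:1
  CH3 → C:1 H:3
Element totals:
  C: 10
  H: 18
  Cl: 1
  F: 3
Molecular formula: C10H18ClF3.
DoU = (2C + 2 + N − H − X) / 2 = (2·10 + 2 + 0 − 18 − 4) / 2 = 0.

0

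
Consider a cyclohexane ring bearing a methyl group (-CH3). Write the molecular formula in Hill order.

C7H14

Atom tally by fragment:
  cyclohexane ring core → C:6 H:12
  (− 1 ring H displaced by substituents)
  + CH3 → C:1 H:3
Element totals:
  C: 7
  H: 14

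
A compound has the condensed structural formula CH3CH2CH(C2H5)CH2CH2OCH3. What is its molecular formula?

Element totals:
  C: 8
  H: 18
  O: 1

C8H18O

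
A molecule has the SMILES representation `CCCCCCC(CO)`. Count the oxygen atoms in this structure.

1

Atom tally by fragment:
  CH3 → C:1 H:3
  CH2 → C:1 H:2
  CH2 → C:1 H:2
  CH2 → C:1 H:2
  CH2 → C:1 H:2
  CH2 → C:1 H:2
  CH2CH2OH → C:2 H:5 O:1
Element totals:
  C: 8
  H: 18
  O: 1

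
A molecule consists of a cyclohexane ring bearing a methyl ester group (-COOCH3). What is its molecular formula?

C8H14O2

Atom tally by fragment:
  cyclohexane ring core → C:6 H:12
  (− 1 ring H displaced by substituents)
  + COOCH3 → C:2 H:3 O:2
Element totals:
  C: 8
  H: 14
  O: 2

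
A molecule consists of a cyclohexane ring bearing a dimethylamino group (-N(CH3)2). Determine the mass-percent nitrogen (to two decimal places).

Atom tally by fragment:
  cyclohexane ring core → C:6 H:12
  (− 1 ring H displaced by substituents)
  + N(CH3)2 → N:1 C:2 H:6
Element totals:
  C: 8
  H: 17
  N: 1
Molecular formula: C8H17N.
Molar mass = 127.231 g/mol.
Mass from N: 1 × 14.007 = 14.007 g/mol.
%N = 14.007 / 127.231 × 100 = 11.01%.

11.01%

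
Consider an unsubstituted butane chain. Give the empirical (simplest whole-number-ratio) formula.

C2H5

Atom tally by fragment:
  CH3 → C:1 H:3
  CH2 → C:1 H:2
  CH2 → C:1 H:2
  CH3 → C:1 H:3
Element totals:
  C: 4
  H: 10
Molecular formula: C4H10.
gcd of subscripts = 2; dividing each by 2:
  C: 4/2 = 2
  H: 10/2 = 5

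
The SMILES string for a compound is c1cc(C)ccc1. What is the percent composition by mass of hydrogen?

8.75%

Atom tally by fragment:
  benzene ring core → C:6 H:6
  (− 1 ring H displaced by substituents)
  + CH3 → C:1 H:3
Element totals:
  C: 7
  H: 8
Molecular formula: C7H8.
Molar mass = 92.141 g/mol.
Mass from H: 8 × 1.008 = 8.064 g/mol.
%H = 8.064 / 92.141 × 100 = 8.75%.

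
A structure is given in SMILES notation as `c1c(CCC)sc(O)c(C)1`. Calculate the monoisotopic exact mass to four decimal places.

156.0609

Atom tally by fragment:
  thiophene ring core → C:4 H:4 S:1
  (− 3 ring H displaced by substituents)
  + CH2CH2CH3 → C:3 H:7
  + OH → O:1 H:1
  + CH3 → C:1 H:3
Element totals:
  C: 8
  H: 12
  O: 1
  S: 1
Molecular formula: C8H12OS.
  M = 8(12.0) + 12(1.007825) + 15.994915 + 31.972071
    = 96.000000 + 12.093900 + 15.994915 + 31.972071 = 156.060886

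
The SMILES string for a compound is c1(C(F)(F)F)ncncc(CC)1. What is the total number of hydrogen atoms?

7

Atom tally by fragment:
  pyrimidine ring core → C:4 H:4 N:2
  (− 2 ring H displaced by substituents)
  + CF3 → C:1 F:3
  + C2H5 → C:2 H:5
Element totals:
  C: 7
  H: 7
  F: 3
  N: 2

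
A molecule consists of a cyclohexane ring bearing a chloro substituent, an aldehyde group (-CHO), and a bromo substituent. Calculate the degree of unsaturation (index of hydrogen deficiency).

2

Atom tally by fragment:
  cyclohexane ring core → C:6 H:12
  (− 3 ring H displaced by substituents)
  + Cl → Cl:1
  + CHO → C:1 H:1 O:1
  + Br → Br:1
Element totals:
  C: 7
  H: 10
  Br: 1
  Cl: 1
  O: 1
Molecular formula: C7H10BrClO.
DoU = (2C + 2 + N − H − X) / 2 = (2·7 + 2 + 0 − 10 − 2) / 2 = 2.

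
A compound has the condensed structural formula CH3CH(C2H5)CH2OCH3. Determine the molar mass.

102.18 g/mol

Element totals:
  C: 6
  H: 14
  O: 1
Molecular formula: C6H14O.
  M = 6(12.011) + 14(1.008) + 15.999
    = 72.066 + 14.112 + 15.999 = 102.177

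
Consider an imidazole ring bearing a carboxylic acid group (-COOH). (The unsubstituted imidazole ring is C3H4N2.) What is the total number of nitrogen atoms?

Atom tally by fragment:
  imidazole ring core → C:3 H:4 N:2
  (− 1 ring H displaced by substituents)
  + COOH → C:1 H:1 O:2
Element totals:
  C: 4
  H: 4
  N: 2
  O: 2

2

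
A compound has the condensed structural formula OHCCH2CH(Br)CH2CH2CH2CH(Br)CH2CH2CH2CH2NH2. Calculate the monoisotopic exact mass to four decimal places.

340.9990

Element totals:
  C: 11
  H: 21
  Br: 2
  N: 1
  O: 1
Molecular formula: C11H21Br2NO.
  M = 11(12.0) + 21(1.007825) + 2(78.918338) + 14.003074 + 15.994915
    = 132.000000 + 21.164325 + 157.836676 + 14.003074 + 15.994915 = 340.998990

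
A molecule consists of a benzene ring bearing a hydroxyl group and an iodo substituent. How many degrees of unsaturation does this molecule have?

Atom tally by fragment:
  benzene ring core → C:6 H:6
  (− 2 ring H displaced by substituents)
  + OH → O:1 H:1
  + I → I:1
Element totals:
  C: 6
  H: 5
  I: 1
  O: 1
Molecular formula: C6H5IO.
DoU = (2C + 2 + N − H − X) / 2 = (2·6 + 2 + 0 − 5 − 1) / 2 = 4.

4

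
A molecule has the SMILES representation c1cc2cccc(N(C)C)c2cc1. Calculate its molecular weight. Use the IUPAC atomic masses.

171.24 g/mol

Atom tally by fragment:
  naphthalene ring system core → C:10 H:8
  (− 1 ring H displaced by substituents)
  + N(CH3)2 → N:1 C:2 H:6
Element totals:
  C: 12
  H: 13
  N: 1
Molecular formula: C12H13N.
  M = 12(12.011) + 13(1.008) + 14.007
    = 144.132 + 13.104 + 14.007 = 171.243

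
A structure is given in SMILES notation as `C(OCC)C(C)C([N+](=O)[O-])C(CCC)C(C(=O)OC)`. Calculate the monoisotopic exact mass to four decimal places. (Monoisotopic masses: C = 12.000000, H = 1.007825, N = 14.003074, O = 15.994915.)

Atom tally by fragment:
  C2H5OCH2 → C:3 H:7 O:1
  CH(CH3) → C:2 H:4
  CH(NO2) → C:1 H:1 N:1 O:2
  CH(CH2CH2CH3) → C:4 H:8
  CH2COOCH3 → C:3 H:5 O:2
Element totals:
  C: 13
  H: 25
  N: 1
  O: 5
Molecular formula: C13H25NO5.
  M = 13(12.0) + 25(1.007825) + 14.003074 + 5(15.994915)
    = 156.000000 + 25.195625 + 14.003074 + 79.974575 = 275.173274

275.1733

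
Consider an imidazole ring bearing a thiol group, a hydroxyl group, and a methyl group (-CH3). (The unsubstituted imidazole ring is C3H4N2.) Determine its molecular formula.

C4H6N2OS

Atom tally by fragment:
  imidazole ring core → C:3 H:4 N:2
  (− 3 ring H displaced by substituents)
  + SH → S:1 H:1
  + OH → O:1 H:1
  + CH3 → C:1 H:3
Element totals:
  C: 4
  H: 6
  N: 2
  O: 1
  S: 1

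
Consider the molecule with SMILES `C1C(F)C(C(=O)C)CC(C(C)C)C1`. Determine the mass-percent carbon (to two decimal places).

70.93%

Atom tally by fragment:
  cyclohexane ring core → C:6 H:12
  (− 3 ring H displaced by substituents)
  + F → F:1
  + COCH3 → C:2 H:3 O:1
  + CH(CH3)2 → C:3 H:7
Element totals:
  C: 11
  H: 19
  F: 1
  O: 1
Molecular formula: C11H19FO.
Molar mass = 186.270 g/mol.
Mass from C: 11 × 12.011 = 132.121 g/mol.
%C = 132.121 / 186.270 × 100 = 70.93%.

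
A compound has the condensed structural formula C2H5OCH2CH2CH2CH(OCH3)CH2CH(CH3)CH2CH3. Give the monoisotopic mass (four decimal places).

Atom tally by fragment:
  C2H5OCH2 → C:3 H:7 O:1
  CH2 → C:1 H:2
  CH2 → C:1 H:2
  CH(OCH3) → C:2 H:4 O:1
  CH2 → C:1 H:2
  CH(CH3) → C:2 H:4
  CH2 → C:1 H:2
  CH3 → C:1 H:3
Element totals:
  C: 12
  H: 26
  O: 2
Molecular formula: C12H26O2.
  M = 12(12.0) + 26(1.007825) + 2(15.994915)
    = 144.000000 + 26.203450 + 31.989830 = 202.193280

202.1933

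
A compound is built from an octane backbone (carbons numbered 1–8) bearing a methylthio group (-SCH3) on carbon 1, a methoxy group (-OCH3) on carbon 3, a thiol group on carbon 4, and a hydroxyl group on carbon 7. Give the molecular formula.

Atom tally by fragment:
  CH3SCH2 → C:2 H:5 S:1
  CH2 → C:1 H:2
  CH(OCH3) → C:2 H:4 O:1
  CH(SH) → C:1 H:2 S:1
  CH2 → C:1 H:2
  CH2 → C:1 H:2
  CH(OH) → C:1 H:2 O:1
  CH3 → C:1 H:3
Element totals:
  C: 10
  H: 22
  O: 2
  S: 2

C10H22O2S2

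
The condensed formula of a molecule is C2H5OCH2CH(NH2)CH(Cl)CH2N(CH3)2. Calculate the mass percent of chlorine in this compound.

18.21%

Element totals:
  C: 8
  H: 19
  Cl: 1
  N: 2
  O: 1
Molecular formula: C8H19ClN2O.
Molar mass = 194.703 g/mol.
Mass from Cl: 1 × 35.45 = 35.450 g/mol.
%Cl = 35.450 / 194.703 × 100 = 18.21%.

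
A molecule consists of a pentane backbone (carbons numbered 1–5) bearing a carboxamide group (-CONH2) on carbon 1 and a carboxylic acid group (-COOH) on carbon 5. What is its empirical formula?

Atom tally by fragment:
  H2NOCCH2 → C:2 H:4 O:1 N:1
  CH2 → C:1 H:2
  CH2 → C:1 H:2
  CH2 → C:1 H:2
  CH2COOH → C:2 H:3 O:2
Element totals:
  C: 7
  H: 13
  N: 1
  O: 3
Molecular formula: C7H13NO3.
gcd of subscripts (7, 13, 1, 3) = 1, so the empirical formula equals the molecular formula.

C7H13NO3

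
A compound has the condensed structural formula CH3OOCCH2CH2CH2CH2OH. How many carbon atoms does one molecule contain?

6

Element totals:
  C: 6
  H: 12
  O: 3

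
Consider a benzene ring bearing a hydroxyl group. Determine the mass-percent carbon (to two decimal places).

76.57%

Atom tally by fragment:
  benzene ring core → C:6 H:6
  (− 1 ring H displaced by substituents)
  + OH → O:1 H:1
Element totals:
  C: 6
  H: 6
  O: 1
Molecular formula: C6H6O.
Molar mass = 94.113 g/mol.
Mass from C: 6 × 12.011 = 72.066 g/mol.
%C = 72.066 / 94.113 × 100 = 76.57%.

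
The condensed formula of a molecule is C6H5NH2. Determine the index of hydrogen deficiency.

Atom tally by fragment:
  benzene ring core → C:6 H:6
  (− 1 ring H displaced by substituents)
  + NH2 → N:1 H:2
Element totals:
  C: 6
  H: 7
  N: 1
Molecular formula: C6H7N.
DoU = (2C + 2 + N − H − X) / 2 = (2·6 + 2 + 1 − 7 − 0) / 2 = 4.

4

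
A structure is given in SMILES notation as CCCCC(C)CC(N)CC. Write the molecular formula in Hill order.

Atom tally by fragment:
  CH3 → C:1 H:3
  CH2 → C:1 H:2
  CH2 → C:1 H:2
  CH2 → C:1 H:2
  CH(CH3) → C:2 H:4
  CH2 → C:1 H:2
  CH(NH2) → C:1 H:3 N:1
  CH2 → C:1 H:2
  CH3 → C:1 H:3
Element totals:
  C: 10
  H: 23
  N: 1

C10H23N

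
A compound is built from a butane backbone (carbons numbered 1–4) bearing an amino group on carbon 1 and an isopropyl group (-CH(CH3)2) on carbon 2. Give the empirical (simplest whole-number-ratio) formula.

Atom tally by fragment:
  H2NCH2 → C:1 H:4 N:1
  CH(CH(CH3)2) → C:4 H:8
  CH2 → C:1 H:2
  CH3 → C:1 H:3
Element totals:
  C: 7
  H: 17
  N: 1
Molecular formula: C7H17N.
gcd of subscripts (7, 17, 1) = 1, so the empirical formula equals the molecular formula.

C7H17N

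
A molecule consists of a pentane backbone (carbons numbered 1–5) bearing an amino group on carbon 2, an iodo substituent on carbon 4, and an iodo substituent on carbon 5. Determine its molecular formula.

Atom tally by fragment:
  CH3 → C:1 H:3
  CH(NH2) → C:1 H:3 N:1
  CH2 → C:1 H:2
  CH(I) → C:1 H:1 I:1
  CH2I → C:1 H:2 I:1
Element totals:
  C: 5
  H: 11
  I: 2
  N: 1

C5H11I2N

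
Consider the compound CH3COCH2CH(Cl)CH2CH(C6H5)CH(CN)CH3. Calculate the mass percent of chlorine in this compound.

Atom tally by fragment:
  CH3COCH2 → C:3 H:5 O:1
  CH(Cl) → C:1 H:1 Cl:1
  CH2 → C:1 H:2
  CH(C6H5) → C:7 H:6
  CH(CN) → C:2 H:1 N:1
  CH3 → C:1 H:3
Element totals:
  C: 15
  H: 18
  Cl: 1
  N: 1
  O: 1
Molecular formula: C15H18ClNO.
Molar mass = 263.765 g/mol.
Mass from Cl: 1 × 35.45 = 35.450 g/mol.
%Cl = 35.450 / 263.765 × 100 = 13.44%.

13.44%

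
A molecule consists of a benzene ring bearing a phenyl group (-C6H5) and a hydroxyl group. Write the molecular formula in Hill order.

C12H10O

Atom tally by fragment:
  benzene ring core → C:6 H:6
  (− 2 ring H displaced by substituents)
  + C6H5 → C:6 H:5
  + OH → O:1 H:1
Element totals:
  C: 12
  H: 10
  O: 1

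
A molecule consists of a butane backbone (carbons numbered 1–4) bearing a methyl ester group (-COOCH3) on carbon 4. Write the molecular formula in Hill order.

Atom tally by fragment:
  CH3 → C:1 H:3
  CH2 → C:1 H:2
  CH2 → C:1 H:2
  CH2COOCH3 → C:3 H:5 O:2
Element totals:
  C: 6
  H: 12
  O: 2

C6H12O2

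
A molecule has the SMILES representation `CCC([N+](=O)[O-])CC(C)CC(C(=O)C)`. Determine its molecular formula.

Atom tally by fragment:
  CH3 → C:1 H:3
  CH2 → C:1 H:2
  CH(NO2) → C:1 H:1 N:1 O:2
  CH2 → C:1 H:2
  CH(CH3) → C:2 H:4
  CH2 → C:1 H:2
  CH2COCH3 → C:3 H:5 O:1
Element totals:
  C: 10
  H: 19
  N: 1
  O: 3

C10H19NO3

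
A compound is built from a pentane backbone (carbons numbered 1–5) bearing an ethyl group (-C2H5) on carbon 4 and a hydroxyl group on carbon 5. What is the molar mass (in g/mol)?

Atom tally by fragment:
  CH3 → C:1 H:3
  CH2 → C:1 H:2
  CH2 → C:1 H:2
  CH(C2H5) → C:3 H:6
  CH2OH → C:1 H:3 O:1
Element totals:
  C: 7
  H: 16
  O: 1
Molecular formula: C7H16O.
  M = 7(12.011) + 16(1.008) + 15.999
    = 84.077 + 16.128 + 15.999 = 116.204

116.20 g/mol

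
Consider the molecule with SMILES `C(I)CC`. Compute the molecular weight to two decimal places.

169.99 g/mol

Atom tally by fragment:
  ICH2 → C:1 H:2 I:1
  CH2 → C:1 H:2
  CH3 → C:1 H:3
Element totals:
  C: 3
  H: 7
  I: 1
Molecular formula: C3H7I.
  M = 3(12.011) + 7(1.008) + 126.904
    = 36.033 + 7.056 + 126.904 = 169.993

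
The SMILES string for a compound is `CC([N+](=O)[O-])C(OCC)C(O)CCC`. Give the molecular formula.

C9H19NO4

Atom tally by fragment:
  CH3 → C:1 H:3
  CH(NO2) → C:1 H:1 N:1 O:2
  CH(OC2H5) → C:3 H:6 O:1
  CH(OH) → C:1 H:2 O:1
  CH2 → C:1 H:2
  CH2 → C:1 H:2
  CH3 → C:1 H:3
Element totals:
  C: 9
  H: 19
  N: 1
  O: 4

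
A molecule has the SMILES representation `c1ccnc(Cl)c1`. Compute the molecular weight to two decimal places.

Atom tally by fragment:
  pyridine ring core → C:5 H:5 N:1
  (− 1 ring H displaced by substituents)
  + Cl → Cl:1
Element totals:
  C: 5
  H: 4
  Cl: 1
  N: 1
Molecular formula: C5H4ClN.
  M = 5(12.011) + 4(1.008) + 35.45 + 14.007
    = 60.055 + 4.032 + 35.450 + 14.007 = 113.544

113.54 g/mol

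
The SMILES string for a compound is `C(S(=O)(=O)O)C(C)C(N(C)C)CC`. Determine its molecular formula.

Atom tally by fragment:
  HO3SCH2 → C:1 H:3 S:1 O:3
  CH(CH3) → C:2 H:4
  CH(N(CH3)2) → C:3 H:7 N:1
  CH2 → C:1 H:2
  CH3 → C:1 H:3
Element totals:
  C: 8
  H: 19
  N: 1
  O: 3
  S: 1

C8H19NO3S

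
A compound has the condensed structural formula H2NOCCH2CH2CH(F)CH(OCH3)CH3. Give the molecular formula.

Element totals:
  C: 7
  H: 14
  F: 1
  N: 1
  O: 2

C7H14FNO2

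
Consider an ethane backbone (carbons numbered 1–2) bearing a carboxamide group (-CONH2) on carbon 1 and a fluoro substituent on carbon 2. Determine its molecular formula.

Atom tally by fragment:
  H2NOCCH2 → C:2 H:4 O:1 N:1
  CH2F → C:1 H:2 F:1
Element totals:
  C: 3
  H: 6
  F: 1
  N: 1
  O: 1

C3H6FNO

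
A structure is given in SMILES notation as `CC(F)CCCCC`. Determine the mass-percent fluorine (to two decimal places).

16.07%

Atom tally by fragment:
  CH3 → C:1 H:3
  CH(F) → C:1 H:1 F:1
  CH2 → C:1 H:2
  CH2 → C:1 H:2
  CH2 → C:1 H:2
  CH2 → C:1 H:2
  CH3 → C:1 H:3
Element totals:
  C: 7
  H: 15
  F: 1
Molecular formula: C7H15F.
Molar mass = 118.195 g/mol.
Mass from F: 1 × 18.998 = 18.998 g/mol.
%F = 18.998 / 118.195 × 100 = 16.07%.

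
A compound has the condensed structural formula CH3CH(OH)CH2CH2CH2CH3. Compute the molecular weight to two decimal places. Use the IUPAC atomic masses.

102.18 g/mol

Atom tally by fragment:
  CH3 → C:1 H:3
  CH(OH) → C:1 H:2 O:1
  CH2 → C:1 H:2
  CH2 → C:1 H:2
  CH2 → C:1 H:2
  CH3 → C:1 H:3
Element totals:
  C: 6
  H: 14
  O: 1
Molecular formula: C6H14O.
  M = 6(12.011) + 14(1.008) + 15.999
    = 72.066 + 14.112 + 15.999 = 102.177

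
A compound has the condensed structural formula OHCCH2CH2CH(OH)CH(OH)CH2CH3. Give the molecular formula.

C7H14O3

Element totals:
  C: 7
  H: 14
  O: 3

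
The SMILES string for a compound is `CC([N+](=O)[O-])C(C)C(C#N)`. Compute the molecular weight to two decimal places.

Atom tally by fragment:
  CH3 → C:1 H:3
  CH(NO2) → C:1 H:1 N:1 O:2
  CH(CH3) → C:2 H:4
  CH2CN → C:2 H:2 N:1
Element totals:
  C: 6
  H: 10
  N: 2
  O: 2
Molecular formula: C6H10N2O2.
  M = 6(12.011) + 10(1.008) + 2(14.007) + 2(15.999)
    = 72.066 + 10.080 + 28.014 + 31.998 = 142.158

142.16 g/mol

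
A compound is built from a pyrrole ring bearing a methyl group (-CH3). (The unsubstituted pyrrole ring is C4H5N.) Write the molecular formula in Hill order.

C5H7N

Atom tally by fragment:
  pyrrole ring core → C:4 H:5 N:1
  (− 1 ring H displaced by substituents)
  + CH3 → C:1 H:3
Element totals:
  C: 5
  H: 7
  N: 1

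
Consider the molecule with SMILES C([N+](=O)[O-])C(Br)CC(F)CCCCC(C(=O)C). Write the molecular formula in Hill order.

Atom tally by fragment:
  O2NCH2 → C:1 H:2 N:1 O:2
  CH(Br) → C:1 H:1 Br:1
  CH2 → C:1 H:2
  CH(F) → C:1 H:1 F:1
  CH2 → C:1 H:2
  CH2 → C:1 H:2
  CH2 → C:1 H:2
  CH2 → C:1 H:2
  CH2COCH3 → C:3 H:5 O:1
Element totals:
  C: 11
  H: 19
  Br: 1
  F: 1
  N: 1
  O: 3

C11H19BrFNO3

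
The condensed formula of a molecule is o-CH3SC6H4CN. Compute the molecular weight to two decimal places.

Element totals:
  C: 8
  H: 7
  N: 1
  S: 1
Molecular formula: C8H7NS.
  M = 8(12.011) + 7(1.008) + 14.007 + 32.06
    = 96.088 + 7.056 + 14.007 + 32.060 = 149.211

149.21 g/mol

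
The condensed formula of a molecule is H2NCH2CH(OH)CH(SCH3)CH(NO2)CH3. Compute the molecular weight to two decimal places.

Atom tally by fragment:
  H2NCH2 → C:1 H:4 N:1
  CH(OH) → C:1 H:2 O:1
  CH(SCH3) → C:2 H:4 S:1
  CH(NO2) → C:1 H:1 N:1 O:2
  CH3 → C:1 H:3
Element totals:
  C: 6
  H: 14
  N: 2
  O: 3
  S: 1
Molecular formula: C6H14N2O3S.
  M = 6(12.011) + 14(1.008) + 2(14.007) + 3(15.999) + 32.06
    = 72.066 + 14.112 + 28.014 + 47.997 + 32.060 = 194.249

194.25 g/mol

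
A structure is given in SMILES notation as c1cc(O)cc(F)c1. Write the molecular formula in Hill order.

C6H5FO

Atom tally by fragment:
  benzene ring core → C:6 H:6
  (− 2 ring H displaced by substituents)
  + OH → O:1 H:1
  + F → F:1
Element totals:
  C: 6
  H: 5
  F: 1
  O: 1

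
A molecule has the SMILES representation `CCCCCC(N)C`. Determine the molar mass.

Atom tally by fragment:
  CH3 → C:1 H:3
  CH2 → C:1 H:2
  CH2 → C:1 H:2
  CH2 → C:1 H:2
  CH2 → C:1 H:2
  CH(NH2) → C:1 H:3 N:1
  CH3 → C:1 H:3
Element totals:
  C: 7
  H: 17
  N: 1
Molecular formula: C7H17N.
  M = 7(12.011) + 17(1.008) + 14.007
    = 84.077 + 17.136 + 14.007 = 115.220

115.22 g/mol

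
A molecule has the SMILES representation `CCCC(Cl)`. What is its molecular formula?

Atom tally by fragment:
  CH3 → C:1 H:3
  CH2 → C:1 H:2
  CH2 → C:1 H:2
  CH2Cl → C:1 H:2 Cl:1
Element totals:
  C: 4
  H: 9
  Cl: 1

C4H9Cl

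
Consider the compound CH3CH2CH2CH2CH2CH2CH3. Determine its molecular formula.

Element totals:
  C: 7
  H: 16

C7H16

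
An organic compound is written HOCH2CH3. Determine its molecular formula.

C2H6O

Atom tally by fragment:
  HOCH2 → C:1 H:3 O:1
  CH3 → C:1 H:3
Element totals:
  C: 2
  H: 6
  O: 1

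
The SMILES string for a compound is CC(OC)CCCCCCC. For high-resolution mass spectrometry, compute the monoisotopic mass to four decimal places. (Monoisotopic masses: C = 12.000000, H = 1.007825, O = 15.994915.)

158.1671

Atom tally by fragment:
  CH3 → C:1 H:3
  CH(OCH3) → C:2 H:4 O:1
  CH2 → C:1 H:2
  CH2 → C:1 H:2
  CH2 → C:1 H:2
  CH2 → C:1 H:2
  CH2 → C:1 H:2
  CH2 → C:1 H:2
  CH3 → C:1 H:3
Element totals:
  C: 10
  H: 22
  O: 1
Molecular formula: C10H22O.
  M = 10(12.0) + 22(1.007825) + 15.994915
    = 120.000000 + 22.172150 + 15.994915 = 158.167065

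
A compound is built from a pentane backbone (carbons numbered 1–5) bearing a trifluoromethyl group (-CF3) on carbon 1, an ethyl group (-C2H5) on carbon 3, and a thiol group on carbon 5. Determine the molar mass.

200.26 g/mol

Atom tally by fragment:
  F3CCH2 → C:2 H:2 F:3
  CH2 → C:1 H:2
  CH(C2H5) → C:3 H:6
  CH2 → C:1 H:2
  CH2SH → C:1 H:3 S:1
Element totals:
  C: 8
  H: 15
  F: 3
  S: 1
Molecular formula: C8H15F3S.
  M = 8(12.011) + 15(1.008) + 3(18.998) + 32.06
    = 96.088 + 15.120 + 56.994 + 32.060 = 200.262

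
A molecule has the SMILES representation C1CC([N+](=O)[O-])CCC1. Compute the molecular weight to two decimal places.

Atom tally by fragment:
  cyclohexane ring core → C:6 H:12
  (− 1 ring H displaced by substituents)
  + NO2 → N:1 O:2
Element totals:
  C: 6
  H: 11
  N: 1
  O: 2
Molecular formula: C6H11NO2.
  M = 6(12.011) + 11(1.008) + 14.007 + 2(15.999)
    = 72.066 + 11.088 + 14.007 + 31.998 = 129.159

129.16 g/mol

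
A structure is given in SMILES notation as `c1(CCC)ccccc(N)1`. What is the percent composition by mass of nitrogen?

Atom tally by fragment:
  benzene ring core → C:6 H:6
  (− 2 ring H displaced by substituents)
  + CH2CH2CH3 → C:3 H:7
  + NH2 → N:1 H:2
Element totals:
  C: 9
  H: 13
  N: 1
Molecular formula: C9H13N.
Molar mass = 135.210 g/mol.
Mass from N: 1 × 14.007 = 14.007 g/mol.
%N = 14.007 / 135.210 × 100 = 10.36%.

10.36%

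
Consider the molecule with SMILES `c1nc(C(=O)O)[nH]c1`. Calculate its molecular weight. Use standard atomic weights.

Atom tally by fragment:
  imidazole ring core → C:3 H:4 N:2
  (− 1 ring H displaced by substituents)
  + COOH → C:1 H:1 O:2
Element totals:
  C: 4
  H: 4
  N: 2
  O: 2
Molecular formula: C4H4N2O2.
  M = 4(12.011) + 4(1.008) + 2(14.007) + 2(15.999)
    = 48.044 + 4.032 + 28.014 + 31.998 = 112.088

112.09 g/mol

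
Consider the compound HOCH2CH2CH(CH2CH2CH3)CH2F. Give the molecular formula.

Atom tally by fragment:
  HOCH2 → C:1 H:3 O:1
  CH2 → C:1 H:2
  CH(CH2CH2CH3) → C:4 H:8
  CH2F → C:1 H:2 F:1
Element totals:
  C: 7
  H: 15
  F: 1
  O: 1

C7H15FO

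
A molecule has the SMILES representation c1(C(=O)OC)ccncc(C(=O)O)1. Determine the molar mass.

181.15 g/mol

Atom tally by fragment:
  pyridine ring core → C:5 H:5 N:1
  (− 2 ring H displaced by substituents)
  + COOCH3 → C:2 H:3 O:2
  + COOH → C:1 H:1 O:2
Element totals:
  C: 8
  H: 7
  N: 1
  O: 4
Molecular formula: C8H7NO4.
  M = 8(12.011) + 7(1.008) + 14.007 + 4(15.999)
    = 96.088 + 7.056 + 14.007 + 63.996 = 181.147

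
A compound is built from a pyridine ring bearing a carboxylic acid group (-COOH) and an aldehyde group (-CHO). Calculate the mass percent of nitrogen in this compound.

Atom tally by fragment:
  pyridine ring core → C:5 H:5 N:1
  (− 2 ring H displaced by substituents)
  + COOH → C:1 H:1 O:2
  + CHO → C:1 H:1 O:1
Element totals:
  C: 7
  H: 5
  N: 1
  O: 3
Molecular formula: C7H5NO3.
Molar mass = 151.121 g/mol.
Mass from N: 1 × 14.007 = 14.007 g/mol.
%N = 14.007 / 151.121 × 100 = 9.27%.

9.27%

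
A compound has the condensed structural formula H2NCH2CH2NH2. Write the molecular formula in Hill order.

Atom tally by fragment:
  H2NCH2 → C:1 H:4 N:1
  CH2NH2 → C:1 H:4 N:1
Element totals:
  C: 2
  H: 8
  N: 2

C2H8N2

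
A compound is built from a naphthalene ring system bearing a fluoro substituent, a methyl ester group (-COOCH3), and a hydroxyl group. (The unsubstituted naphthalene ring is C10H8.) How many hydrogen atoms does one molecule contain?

9

Atom tally by fragment:
  naphthalene ring system core → C:10 H:8
  (− 3 ring H displaced by substituents)
  + F → F:1
  + COOCH3 → C:2 H:3 O:2
  + OH → O:1 H:1
Element totals:
  C: 12
  H: 9
  F: 1
  O: 3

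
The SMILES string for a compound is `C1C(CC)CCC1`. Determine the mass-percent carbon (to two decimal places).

85.63%

Atom tally by fragment:
  cyclopentane ring core → C:5 H:10
  (− 1 ring H displaced by substituents)
  + C2H5 → C:2 H:5
Element totals:
  C: 7
  H: 14
Molecular formula: C7H14.
Molar mass = 98.189 g/mol.
Mass from C: 7 × 12.011 = 84.077 g/mol.
%C = 84.077 / 98.189 × 100 = 85.63%.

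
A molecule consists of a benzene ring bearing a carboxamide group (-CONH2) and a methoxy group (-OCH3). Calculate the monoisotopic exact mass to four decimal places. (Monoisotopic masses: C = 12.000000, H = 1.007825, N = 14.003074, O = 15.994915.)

Atom tally by fragment:
  benzene ring core → C:6 H:6
  (− 2 ring H displaced by substituents)
  + CONH2 → C:1 H:2 O:1 N:1
  + OCH3 → C:1 H:3 O:1
Element totals:
  C: 8
  H: 9
  N: 1
  O: 2
Molecular formula: C8H9NO2.
  M = 8(12.0) + 9(1.007825) + 14.003074 + 2(15.994915)
    = 96.000000 + 9.070425 + 14.003074 + 31.989830 = 151.063329

151.0633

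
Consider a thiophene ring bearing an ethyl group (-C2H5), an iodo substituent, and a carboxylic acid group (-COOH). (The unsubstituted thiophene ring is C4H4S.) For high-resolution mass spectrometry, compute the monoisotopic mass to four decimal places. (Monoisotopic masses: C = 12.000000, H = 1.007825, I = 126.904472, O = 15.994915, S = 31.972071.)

Atom tally by fragment:
  thiophene ring core → C:4 H:4 S:1
  (− 3 ring H displaced by substituents)
  + C2H5 → C:2 H:5
  + I → I:1
  + COOH → C:1 H:1 O:2
Element totals:
  C: 7
  H: 7
  I: 1
  O: 2
  S: 1
Molecular formula: C7H7IO2S.
  M = 7(12.0) + 7(1.007825) + 126.904472 + 2(15.994915) + 31.972071
    = 84.000000 + 7.054775 + 126.904472 + 31.989830 + 31.972071 = 281.921148

281.9211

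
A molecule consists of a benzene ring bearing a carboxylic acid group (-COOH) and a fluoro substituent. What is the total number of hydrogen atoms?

Atom tally by fragment:
  benzene ring core → C:6 H:6
  (− 2 ring H displaced by substituents)
  + COOH → C:1 H:1 O:2
  + F → F:1
Element totals:
  C: 7
  H: 5
  F: 1
  O: 2

5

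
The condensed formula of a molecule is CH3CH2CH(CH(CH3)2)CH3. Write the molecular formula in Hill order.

C7H16

Element totals:
  C: 7
  H: 16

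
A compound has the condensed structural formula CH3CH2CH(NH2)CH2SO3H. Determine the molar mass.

153.20 g/mol

Element totals:
  C: 4
  H: 11
  N: 1
  O: 3
  S: 1
Molecular formula: C4H11NO3S.
  M = 4(12.011) + 11(1.008) + 14.007 + 3(15.999) + 32.06
    = 48.044 + 11.088 + 14.007 + 47.997 + 32.060 = 153.196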